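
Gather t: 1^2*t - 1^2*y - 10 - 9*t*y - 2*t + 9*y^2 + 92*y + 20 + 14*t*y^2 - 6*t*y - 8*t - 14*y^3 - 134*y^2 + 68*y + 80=t*(14*y^2 - 15*y - 9) - 14*y^3 - 125*y^2 + 159*y + 90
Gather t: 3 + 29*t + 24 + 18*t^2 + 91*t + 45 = 18*t^2 + 120*t + 72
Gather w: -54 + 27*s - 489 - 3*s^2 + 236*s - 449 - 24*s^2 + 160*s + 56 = -27*s^2 + 423*s - 936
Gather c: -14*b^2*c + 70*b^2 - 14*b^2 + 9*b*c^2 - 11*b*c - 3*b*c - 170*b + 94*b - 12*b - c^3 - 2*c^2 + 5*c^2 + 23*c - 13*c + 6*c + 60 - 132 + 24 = 56*b^2 - 88*b - c^3 + c^2*(9*b + 3) + c*(-14*b^2 - 14*b + 16) - 48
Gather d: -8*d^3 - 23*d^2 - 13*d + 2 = -8*d^3 - 23*d^2 - 13*d + 2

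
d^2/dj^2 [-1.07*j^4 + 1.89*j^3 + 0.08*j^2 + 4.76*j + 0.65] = -12.84*j^2 + 11.34*j + 0.16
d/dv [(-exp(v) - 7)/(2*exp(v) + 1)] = 13*exp(v)/(2*exp(v) + 1)^2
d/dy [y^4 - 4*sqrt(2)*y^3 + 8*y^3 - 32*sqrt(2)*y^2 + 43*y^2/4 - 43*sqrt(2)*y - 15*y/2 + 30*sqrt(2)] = 4*y^3 - 12*sqrt(2)*y^2 + 24*y^2 - 64*sqrt(2)*y + 43*y/2 - 43*sqrt(2) - 15/2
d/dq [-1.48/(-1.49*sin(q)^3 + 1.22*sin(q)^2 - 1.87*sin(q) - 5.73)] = (-6.6156*sin(q)^2 + 3.6112*sin(q) - 2.7676)*cos(q)/(1.49*sin(q)^3 - 1.22*sin(q)^2 + 1.87*sin(q) + 5.73)^2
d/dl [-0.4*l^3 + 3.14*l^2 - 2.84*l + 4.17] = -1.2*l^2 + 6.28*l - 2.84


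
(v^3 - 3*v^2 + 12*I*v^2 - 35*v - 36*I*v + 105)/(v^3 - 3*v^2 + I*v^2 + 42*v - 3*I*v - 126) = (v + 5*I)/(v - 6*I)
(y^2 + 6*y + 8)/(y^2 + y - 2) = (y + 4)/(y - 1)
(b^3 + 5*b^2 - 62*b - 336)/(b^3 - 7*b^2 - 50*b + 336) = (b + 6)/(b - 6)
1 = 1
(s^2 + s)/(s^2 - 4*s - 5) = s/(s - 5)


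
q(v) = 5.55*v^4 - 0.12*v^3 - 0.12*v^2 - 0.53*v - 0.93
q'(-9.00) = -16211.33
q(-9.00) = 36495.15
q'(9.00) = 16151.95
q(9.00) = 36310.65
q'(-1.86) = -144.18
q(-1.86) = 66.84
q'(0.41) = 0.84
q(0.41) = -1.02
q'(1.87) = 142.93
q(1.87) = 64.74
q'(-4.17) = -1615.55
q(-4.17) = 1686.07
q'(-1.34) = -54.27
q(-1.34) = 17.75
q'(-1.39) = -60.51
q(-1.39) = 20.62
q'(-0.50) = -3.28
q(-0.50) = -0.33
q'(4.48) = 1987.29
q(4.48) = 2219.15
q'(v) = 22.2*v^3 - 0.36*v^2 - 0.24*v - 0.53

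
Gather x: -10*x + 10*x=0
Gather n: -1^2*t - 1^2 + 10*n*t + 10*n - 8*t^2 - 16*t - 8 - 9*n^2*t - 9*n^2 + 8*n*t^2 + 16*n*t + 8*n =n^2*(-9*t - 9) + n*(8*t^2 + 26*t + 18) - 8*t^2 - 17*t - 9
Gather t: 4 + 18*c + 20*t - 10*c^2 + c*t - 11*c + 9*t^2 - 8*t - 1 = -10*c^2 + 7*c + 9*t^2 + t*(c + 12) + 3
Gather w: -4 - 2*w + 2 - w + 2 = -3*w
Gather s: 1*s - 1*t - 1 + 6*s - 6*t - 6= 7*s - 7*t - 7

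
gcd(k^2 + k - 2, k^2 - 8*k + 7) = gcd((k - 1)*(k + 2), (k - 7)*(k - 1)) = k - 1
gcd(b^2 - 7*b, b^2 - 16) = 1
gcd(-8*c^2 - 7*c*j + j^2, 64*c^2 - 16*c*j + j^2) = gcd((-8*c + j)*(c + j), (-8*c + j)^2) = 8*c - j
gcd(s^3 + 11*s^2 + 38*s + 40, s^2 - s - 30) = s + 5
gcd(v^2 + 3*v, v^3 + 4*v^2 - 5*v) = v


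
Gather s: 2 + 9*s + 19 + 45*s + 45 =54*s + 66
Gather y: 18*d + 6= 18*d + 6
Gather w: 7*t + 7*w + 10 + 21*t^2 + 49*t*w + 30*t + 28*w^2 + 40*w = 21*t^2 + 37*t + 28*w^2 + w*(49*t + 47) + 10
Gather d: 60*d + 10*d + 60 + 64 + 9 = 70*d + 133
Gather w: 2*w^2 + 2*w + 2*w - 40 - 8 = 2*w^2 + 4*w - 48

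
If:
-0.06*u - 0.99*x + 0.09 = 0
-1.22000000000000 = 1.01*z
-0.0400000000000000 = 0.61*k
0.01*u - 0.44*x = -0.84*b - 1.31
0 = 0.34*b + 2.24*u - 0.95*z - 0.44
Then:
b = -1.51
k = -0.07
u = -0.09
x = 0.10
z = -1.21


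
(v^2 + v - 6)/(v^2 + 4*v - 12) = (v + 3)/(v + 6)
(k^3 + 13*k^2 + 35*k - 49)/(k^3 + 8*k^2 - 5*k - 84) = (k^2 + 6*k - 7)/(k^2 + k - 12)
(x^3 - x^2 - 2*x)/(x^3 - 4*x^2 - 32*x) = (-x^2 + x + 2)/(-x^2 + 4*x + 32)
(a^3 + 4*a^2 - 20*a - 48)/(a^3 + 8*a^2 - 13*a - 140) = (a^2 + 8*a + 12)/(a^2 + 12*a + 35)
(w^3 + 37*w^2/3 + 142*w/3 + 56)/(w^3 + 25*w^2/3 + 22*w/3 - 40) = (3*w + 7)/(3*w - 5)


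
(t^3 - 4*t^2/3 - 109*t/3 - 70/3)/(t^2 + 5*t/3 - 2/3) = (3*t^3 - 4*t^2 - 109*t - 70)/(3*t^2 + 5*t - 2)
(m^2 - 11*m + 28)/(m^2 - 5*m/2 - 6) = 2*(m - 7)/(2*m + 3)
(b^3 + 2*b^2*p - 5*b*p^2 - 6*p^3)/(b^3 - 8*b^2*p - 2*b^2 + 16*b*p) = (b^3 + 2*b^2*p - 5*b*p^2 - 6*p^3)/(b*(b^2 - 8*b*p - 2*b + 16*p))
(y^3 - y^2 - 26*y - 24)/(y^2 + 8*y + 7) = (y^2 - 2*y - 24)/(y + 7)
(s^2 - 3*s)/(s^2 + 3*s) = (s - 3)/(s + 3)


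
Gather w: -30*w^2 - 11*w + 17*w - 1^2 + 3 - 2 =-30*w^2 + 6*w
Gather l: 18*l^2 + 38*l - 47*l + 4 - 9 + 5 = 18*l^2 - 9*l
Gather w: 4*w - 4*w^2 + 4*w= -4*w^2 + 8*w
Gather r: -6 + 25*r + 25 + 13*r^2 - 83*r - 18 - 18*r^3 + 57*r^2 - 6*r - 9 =-18*r^3 + 70*r^2 - 64*r - 8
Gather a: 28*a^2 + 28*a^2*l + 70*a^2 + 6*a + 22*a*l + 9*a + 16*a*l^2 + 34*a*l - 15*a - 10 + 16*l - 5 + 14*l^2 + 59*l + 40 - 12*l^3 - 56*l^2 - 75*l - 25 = a^2*(28*l + 98) + a*(16*l^2 + 56*l) - 12*l^3 - 42*l^2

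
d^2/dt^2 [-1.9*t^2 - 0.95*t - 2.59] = -3.80000000000000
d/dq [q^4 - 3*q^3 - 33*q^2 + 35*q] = 4*q^3 - 9*q^2 - 66*q + 35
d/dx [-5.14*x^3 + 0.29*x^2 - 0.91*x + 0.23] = -15.42*x^2 + 0.58*x - 0.91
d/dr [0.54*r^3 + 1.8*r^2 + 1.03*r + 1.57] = 1.62*r^2 + 3.6*r + 1.03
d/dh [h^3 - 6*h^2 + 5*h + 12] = 3*h^2 - 12*h + 5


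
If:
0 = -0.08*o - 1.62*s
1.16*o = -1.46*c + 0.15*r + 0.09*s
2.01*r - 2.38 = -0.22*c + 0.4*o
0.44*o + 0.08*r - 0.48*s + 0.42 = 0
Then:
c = 0.93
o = -1.06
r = 0.87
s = 0.05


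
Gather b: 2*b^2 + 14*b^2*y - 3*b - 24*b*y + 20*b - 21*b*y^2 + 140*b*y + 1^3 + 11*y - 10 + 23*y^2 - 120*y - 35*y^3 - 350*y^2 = b^2*(14*y + 2) + b*(-21*y^2 + 116*y + 17) - 35*y^3 - 327*y^2 - 109*y - 9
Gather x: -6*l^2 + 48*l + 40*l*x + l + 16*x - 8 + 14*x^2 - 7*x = -6*l^2 + 49*l + 14*x^2 + x*(40*l + 9) - 8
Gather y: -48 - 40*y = -40*y - 48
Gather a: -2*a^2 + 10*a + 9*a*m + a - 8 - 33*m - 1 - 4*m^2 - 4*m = -2*a^2 + a*(9*m + 11) - 4*m^2 - 37*m - 9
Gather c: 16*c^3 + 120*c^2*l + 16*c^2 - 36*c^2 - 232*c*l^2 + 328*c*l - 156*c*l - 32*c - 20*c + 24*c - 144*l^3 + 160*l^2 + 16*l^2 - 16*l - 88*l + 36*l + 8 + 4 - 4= 16*c^3 + c^2*(120*l - 20) + c*(-232*l^2 + 172*l - 28) - 144*l^3 + 176*l^2 - 68*l + 8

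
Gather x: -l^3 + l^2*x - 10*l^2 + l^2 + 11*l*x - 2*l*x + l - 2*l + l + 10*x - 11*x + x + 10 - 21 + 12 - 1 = -l^3 - 9*l^2 + x*(l^2 + 9*l)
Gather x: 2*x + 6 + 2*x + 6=4*x + 12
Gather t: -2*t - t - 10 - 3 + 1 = -3*t - 12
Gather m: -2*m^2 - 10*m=-2*m^2 - 10*m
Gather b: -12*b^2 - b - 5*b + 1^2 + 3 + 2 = -12*b^2 - 6*b + 6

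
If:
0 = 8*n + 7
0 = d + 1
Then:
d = -1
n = -7/8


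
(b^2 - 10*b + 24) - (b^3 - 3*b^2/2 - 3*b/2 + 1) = -b^3 + 5*b^2/2 - 17*b/2 + 23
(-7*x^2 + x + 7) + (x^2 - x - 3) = 4 - 6*x^2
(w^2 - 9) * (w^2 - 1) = w^4 - 10*w^2 + 9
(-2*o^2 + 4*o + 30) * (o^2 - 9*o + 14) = -2*o^4 + 22*o^3 - 34*o^2 - 214*o + 420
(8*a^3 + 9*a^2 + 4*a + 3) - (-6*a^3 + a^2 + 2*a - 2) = 14*a^3 + 8*a^2 + 2*a + 5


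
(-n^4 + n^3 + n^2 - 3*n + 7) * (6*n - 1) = -6*n^5 + 7*n^4 + 5*n^3 - 19*n^2 + 45*n - 7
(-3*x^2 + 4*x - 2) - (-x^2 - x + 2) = -2*x^2 + 5*x - 4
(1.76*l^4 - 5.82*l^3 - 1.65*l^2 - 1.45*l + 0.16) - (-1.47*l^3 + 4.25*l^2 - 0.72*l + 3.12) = 1.76*l^4 - 4.35*l^3 - 5.9*l^2 - 0.73*l - 2.96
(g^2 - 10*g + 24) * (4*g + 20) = 4*g^3 - 20*g^2 - 104*g + 480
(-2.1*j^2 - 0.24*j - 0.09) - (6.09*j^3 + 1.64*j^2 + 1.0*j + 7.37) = -6.09*j^3 - 3.74*j^2 - 1.24*j - 7.46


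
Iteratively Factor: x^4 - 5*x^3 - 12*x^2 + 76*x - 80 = (x + 4)*(x^3 - 9*x^2 + 24*x - 20) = (x - 2)*(x + 4)*(x^2 - 7*x + 10) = (x - 2)^2*(x + 4)*(x - 5)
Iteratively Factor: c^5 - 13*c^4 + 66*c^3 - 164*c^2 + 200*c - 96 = (c - 2)*(c^4 - 11*c^3 + 44*c^2 - 76*c + 48) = (c - 4)*(c - 2)*(c^3 - 7*c^2 + 16*c - 12) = (c - 4)*(c - 3)*(c - 2)*(c^2 - 4*c + 4) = (c - 4)*(c - 3)*(c - 2)^2*(c - 2)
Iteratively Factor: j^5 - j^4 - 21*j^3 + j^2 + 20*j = (j - 5)*(j^4 + 4*j^3 - j^2 - 4*j) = (j - 5)*(j + 4)*(j^3 - j) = (j - 5)*(j - 1)*(j + 4)*(j^2 + j) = j*(j - 5)*(j - 1)*(j + 4)*(j + 1)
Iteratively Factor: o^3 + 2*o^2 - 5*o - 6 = (o - 2)*(o^2 + 4*o + 3) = (o - 2)*(o + 3)*(o + 1)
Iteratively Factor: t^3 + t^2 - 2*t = (t)*(t^2 + t - 2) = t*(t + 2)*(t - 1)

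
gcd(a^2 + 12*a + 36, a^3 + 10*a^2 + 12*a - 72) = a^2 + 12*a + 36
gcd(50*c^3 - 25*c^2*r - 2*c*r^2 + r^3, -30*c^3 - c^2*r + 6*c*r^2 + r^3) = -10*c^2 + 3*c*r + r^2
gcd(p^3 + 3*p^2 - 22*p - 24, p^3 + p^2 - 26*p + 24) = p^2 + 2*p - 24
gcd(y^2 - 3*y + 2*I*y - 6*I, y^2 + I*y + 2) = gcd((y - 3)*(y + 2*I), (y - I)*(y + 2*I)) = y + 2*I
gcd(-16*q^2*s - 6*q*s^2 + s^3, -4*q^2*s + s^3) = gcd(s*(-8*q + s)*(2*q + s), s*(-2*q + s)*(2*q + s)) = 2*q*s + s^2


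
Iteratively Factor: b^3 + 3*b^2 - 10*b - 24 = (b + 4)*(b^2 - b - 6) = (b + 2)*(b + 4)*(b - 3)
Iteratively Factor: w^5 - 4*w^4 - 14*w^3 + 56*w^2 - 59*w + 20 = (w + 4)*(w^4 - 8*w^3 + 18*w^2 - 16*w + 5) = (w - 1)*(w + 4)*(w^3 - 7*w^2 + 11*w - 5) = (w - 1)^2*(w + 4)*(w^2 - 6*w + 5) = (w - 1)^3*(w + 4)*(w - 5)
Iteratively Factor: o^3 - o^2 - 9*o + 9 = (o - 3)*(o^2 + 2*o - 3) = (o - 3)*(o + 3)*(o - 1)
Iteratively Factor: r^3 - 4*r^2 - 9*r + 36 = (r - 4)*(r^2 - 9) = (r - 4)*(r + 3)*(r - 3)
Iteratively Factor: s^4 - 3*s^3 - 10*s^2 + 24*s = (s)*(s^3 - 3*s^2 - 10*s + 24) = s*(s - 2)*(s^2 - s - 12) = s*(s - 2)*(s + 3)*(s - 4)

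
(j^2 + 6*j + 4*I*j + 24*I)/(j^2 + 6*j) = (j + 4*I)/j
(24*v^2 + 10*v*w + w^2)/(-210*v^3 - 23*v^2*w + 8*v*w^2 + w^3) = (-4*v - w)/(35*v^2 - 2*v*w - w^2)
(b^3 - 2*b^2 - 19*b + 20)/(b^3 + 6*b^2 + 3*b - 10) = (b^2 - b - 20)/(b^2 + 7*b + 10)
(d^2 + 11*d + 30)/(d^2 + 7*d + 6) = (d + 5)/(d + 1)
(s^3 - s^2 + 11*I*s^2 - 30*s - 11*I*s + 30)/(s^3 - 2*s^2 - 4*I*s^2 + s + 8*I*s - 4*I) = (s^2 + 11*I*s - 30)/(s^2 - s*(1 + 4*I) + 4*I)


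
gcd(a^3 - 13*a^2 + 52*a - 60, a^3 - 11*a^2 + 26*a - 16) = a - 2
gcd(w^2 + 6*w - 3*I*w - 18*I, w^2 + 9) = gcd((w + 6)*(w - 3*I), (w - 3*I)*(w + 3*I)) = w - 3*I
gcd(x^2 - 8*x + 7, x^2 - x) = x - 1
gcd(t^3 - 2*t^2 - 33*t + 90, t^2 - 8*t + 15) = t^2 - 8*t + 15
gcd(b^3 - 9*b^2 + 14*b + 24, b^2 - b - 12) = b - 4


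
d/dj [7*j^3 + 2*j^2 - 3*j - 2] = 21*j^2 + 4*j - 3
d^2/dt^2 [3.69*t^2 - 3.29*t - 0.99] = 7.38000000000000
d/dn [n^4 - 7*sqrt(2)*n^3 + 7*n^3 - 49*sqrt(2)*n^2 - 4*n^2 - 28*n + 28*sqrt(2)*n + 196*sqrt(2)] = 4*n^3 - 21*sqrt(2)*n^2 + 21*n^2 - 98*sqrt(2)*n - 8*n - 28 + 28*sqrt(2)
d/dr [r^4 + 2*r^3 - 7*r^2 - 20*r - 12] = 4*r^3 + 6*r^2 - 14*r - 20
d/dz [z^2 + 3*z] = 2*z + 3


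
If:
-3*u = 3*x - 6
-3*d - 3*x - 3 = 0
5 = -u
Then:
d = -8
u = -5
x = 7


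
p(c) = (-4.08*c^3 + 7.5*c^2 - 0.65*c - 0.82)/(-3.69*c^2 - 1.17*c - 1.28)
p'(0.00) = -0.08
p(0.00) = 0.64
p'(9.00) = 1.10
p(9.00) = 7.64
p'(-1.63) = 1.40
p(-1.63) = -4.12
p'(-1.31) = 1.72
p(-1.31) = -3.63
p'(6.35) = 1.09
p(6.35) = 4.74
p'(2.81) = 0.98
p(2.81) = 1.01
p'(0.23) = -1.82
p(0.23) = 0.36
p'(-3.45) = 1.11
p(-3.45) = -6.27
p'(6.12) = 1.08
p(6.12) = 4.49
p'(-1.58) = 1.43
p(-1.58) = -4.05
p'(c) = (7.38*c + 1.17)*(-4.08*c^3 + 7.5*c^2 - 0.65*c - 0.82)/(-3.69*c^2 - 1.17*c - 1.28)^2 + (-12.24*c^2 + 15.0*c - 0.65)/(-3.69*c^2 - 1.17*c - 1.28)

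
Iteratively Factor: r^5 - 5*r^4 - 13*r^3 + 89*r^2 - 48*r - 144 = (r - 4)*(r^4 - r^3 - 17*r^2 + 21*r + 36) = (r - 4)*(r + 1)*(r^3 - 2*r^2 - 15*r + 36) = (r - 4)*(r + 1)*(r + 4)*(r^2 - 6*r + 9) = (r - 4)*(r - 3)*(r + 1)*(r + 4)*(r - 3)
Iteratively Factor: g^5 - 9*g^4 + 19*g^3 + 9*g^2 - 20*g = (g - 4)*(g^4 - 5*g^3 - g^2 + 5*g) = g*(g - 4)*(g^3 - 5*g^2 - g + 5) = g*(g - 4)*(g + 1)*(g^2 - 6*g + 5) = g*(g - 5)*(g - 4)*(g + 1)*(g - 1)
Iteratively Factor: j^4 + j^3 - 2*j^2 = (j + 2)*(j^3 - j^2) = j*(j + 2)*(j^2 - j) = j^2*(j + 2)*(j - 1)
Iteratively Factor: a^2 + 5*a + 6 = (a + 2)*(a + 3)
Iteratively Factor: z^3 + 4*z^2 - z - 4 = (z + 4)*(z^2 - 1) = (z - 1)*(z + 4)*(z + 1)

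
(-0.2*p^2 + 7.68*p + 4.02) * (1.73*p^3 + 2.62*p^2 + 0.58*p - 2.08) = -0.346*p^5 + 12.7624*p^4 + 26.9602*p^3 + 15.4028*p^2 - 13.6428*p - 8.3616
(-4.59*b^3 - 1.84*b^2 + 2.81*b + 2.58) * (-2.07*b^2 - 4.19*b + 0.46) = 9.5013*b^5 + 23.0409*b^4 - 0.2185*b^3 - 17.9609*b^2 - 9.5176*b + 1.1868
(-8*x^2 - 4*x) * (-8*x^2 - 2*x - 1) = 64*x^4 + 48*x^3 + 16*x^2 + 4*x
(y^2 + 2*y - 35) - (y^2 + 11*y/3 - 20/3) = -5*y/3 - 85/3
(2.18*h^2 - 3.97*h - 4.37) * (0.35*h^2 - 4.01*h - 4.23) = 0.763*h^4 - 10.1313*h^3 + 5.1688*h^2 + 34.3168*h + 18.4851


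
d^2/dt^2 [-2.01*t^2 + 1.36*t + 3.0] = -4.02000000000000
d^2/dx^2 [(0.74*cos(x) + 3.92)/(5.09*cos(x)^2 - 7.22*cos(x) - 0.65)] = (-0.0137358722663955*cos(x)^5 - 0.310535885672129*cos(x)^4 + 0.326583072079246*cos(x)^3 + 0.255495560539547*cos(x)^2 - 0.595790884794504*cos(x) + 0.306413257053594)/(0.0944805268053421*cos(x)^6 - 0.402052693635306*cos(x)^5 + 0.534102833158447*cos(x)^4 - 0.166964715199033*cos(x)^3 - 0.068205666316894*cos(x)^2 - 0.00655653108722437*cos(x) - 0.000196756473070048)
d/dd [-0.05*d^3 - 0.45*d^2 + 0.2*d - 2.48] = -0.15*d^2 - 0.9*d + 0.2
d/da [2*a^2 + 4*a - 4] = 4*a + 4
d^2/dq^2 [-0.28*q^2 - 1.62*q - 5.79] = -0.560000000000000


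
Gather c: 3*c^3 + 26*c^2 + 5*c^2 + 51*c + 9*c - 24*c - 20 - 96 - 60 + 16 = 3*c^3 + 31*c^2 + 36*c - 160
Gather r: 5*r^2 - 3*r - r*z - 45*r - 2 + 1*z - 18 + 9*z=5*r^2 + r*(-z - 48) + 10*z - 20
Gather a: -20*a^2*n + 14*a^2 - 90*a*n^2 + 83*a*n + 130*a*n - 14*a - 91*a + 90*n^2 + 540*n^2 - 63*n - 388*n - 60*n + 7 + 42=a^2*(14 - 20*n) + a*(-90*n^2 + 213*n - 105) + 630*n^2 - 511*n + 49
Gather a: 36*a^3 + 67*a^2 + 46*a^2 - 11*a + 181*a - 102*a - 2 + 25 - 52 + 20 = 36*a^3 + 113*a^2 + 68*a - 9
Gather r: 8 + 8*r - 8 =8*r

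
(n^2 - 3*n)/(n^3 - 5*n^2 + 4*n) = (n - 3)/(n^2 - 5*n + 4)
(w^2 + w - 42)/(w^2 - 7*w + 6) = (w + 7)/(w - 1)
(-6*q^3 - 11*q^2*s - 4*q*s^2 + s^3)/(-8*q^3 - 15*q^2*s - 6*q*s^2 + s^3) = (6*q - s)/(8*q - s)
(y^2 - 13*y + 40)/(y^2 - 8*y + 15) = (y - 8)/(y - 3)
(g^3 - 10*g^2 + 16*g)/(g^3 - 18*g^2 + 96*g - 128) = g/(g - 8)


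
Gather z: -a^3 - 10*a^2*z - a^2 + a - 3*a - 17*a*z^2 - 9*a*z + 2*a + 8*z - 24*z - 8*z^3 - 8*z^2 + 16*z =-a^3 - a^2 - 8*z^3 + z^2*(-17*a - 8) + z*(-10*a^2 - 9*a)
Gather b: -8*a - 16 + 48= 32 - 8*a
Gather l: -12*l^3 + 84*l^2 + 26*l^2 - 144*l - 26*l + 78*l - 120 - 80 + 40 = -12*l^3 + 110*l^2 - 92*l - 160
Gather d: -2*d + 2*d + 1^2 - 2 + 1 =0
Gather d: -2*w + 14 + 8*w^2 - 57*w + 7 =8*w^2 - 59*w + 21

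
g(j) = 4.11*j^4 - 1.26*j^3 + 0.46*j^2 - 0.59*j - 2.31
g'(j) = 16.44*j^3 - 3.78*j^2 + 0.92*j - 0.59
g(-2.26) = 123.14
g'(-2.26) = -211.75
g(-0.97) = 3.48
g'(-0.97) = -20.04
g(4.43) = 1477.47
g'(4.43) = 1358.57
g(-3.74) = 876.38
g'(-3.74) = -916.94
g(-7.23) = 11732.59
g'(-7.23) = -6418.05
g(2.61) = 167.60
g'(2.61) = 268.36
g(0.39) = -2.45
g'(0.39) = 0.17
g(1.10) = 1.94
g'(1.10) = 17.73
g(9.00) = 26076.81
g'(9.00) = 11686.27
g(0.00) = -2.31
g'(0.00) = -0.59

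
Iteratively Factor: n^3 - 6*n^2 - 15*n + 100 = (n - 5)*(n^2 - n - 20) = (n - 5)^2*(n + 4)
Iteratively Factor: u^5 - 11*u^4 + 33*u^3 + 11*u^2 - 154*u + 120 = (u - 4)*(u^4 - 7*u^3 + 5*u^2 + 31*u - 30) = (u - 4)*(u - 1)*(u^3 - 6*u^2 - u + 30) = (u - 4)*(u - 3)*(u - 1)*(u^2 - 3*u - 10) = (u - 5)*(u - 4)*(u - 3)*(u - 1)*(u + 2)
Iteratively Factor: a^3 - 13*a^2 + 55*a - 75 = (a - 3)*(a^2 - 10*a + 25) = (a - 5)*(a - 3)*(a - 5)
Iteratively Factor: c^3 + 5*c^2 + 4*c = (c + 4)*(c^2 + c) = c*(c + 4)*(c + 1)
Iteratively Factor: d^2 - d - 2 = (d - 2)*(d + 1)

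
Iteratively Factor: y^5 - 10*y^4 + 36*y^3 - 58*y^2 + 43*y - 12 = (y - 1)*(y^4 - 9*y^3 + 27*y^2 - 31*y + 12) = (y - 3)*(y - 1)*(y^3 - 6*y^2 + 9*y - 4) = (y - 4)*(y - 3)*(y - 1)*(y^2 - 2*y + 1) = (y - 4)*(y - 3)*(y - 1)^2*(y - 1)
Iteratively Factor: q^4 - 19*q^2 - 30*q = (q + 2)*(q^3 - 2*q^2 - 15*q) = (q - 5)*(q + 2)*(q^2 + 3*q) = (q - 5)*(q + 2)*(q + 3)*(q)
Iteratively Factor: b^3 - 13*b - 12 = (b - 4)*(b^2 + 4*b + 3) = (b - 4)*(b + 3)*(b + 1)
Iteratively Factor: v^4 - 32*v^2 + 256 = (v + 4)*(v^3 - 4*v^2 - 16*v + 64) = (v + 4)^2*(v^2 - 8*v + 16) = (v - 4)*(v + 4)^2*(v - 4)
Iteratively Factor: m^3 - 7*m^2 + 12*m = (m)*(m^2 - 7*m + 12) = m*(m - 3)*(m - 4)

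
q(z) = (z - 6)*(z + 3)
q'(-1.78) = -6.56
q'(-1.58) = -6.16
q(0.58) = -19.40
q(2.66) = -18.90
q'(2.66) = 2.32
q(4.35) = -12.13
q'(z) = 2*z - 3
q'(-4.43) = -11.86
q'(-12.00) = -27.00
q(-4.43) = 14.91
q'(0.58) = -1.84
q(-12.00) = 162.00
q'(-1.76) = -6.52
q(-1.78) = -9.49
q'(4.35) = 5.70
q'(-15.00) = -33.00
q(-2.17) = -6.78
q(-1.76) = -9.62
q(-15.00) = 252.00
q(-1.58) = -10.76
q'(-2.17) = -7.34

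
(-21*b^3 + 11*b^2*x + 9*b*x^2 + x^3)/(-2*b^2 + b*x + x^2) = (21*b^2 + 10*b*x + x^2)/(2*b + x)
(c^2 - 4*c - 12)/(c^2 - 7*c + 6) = (c + 2)/(c - 1)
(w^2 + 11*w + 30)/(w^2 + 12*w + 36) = (w + 5)/(w + 6)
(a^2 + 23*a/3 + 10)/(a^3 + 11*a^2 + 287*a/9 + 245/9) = 3*(a + 6)/(3*a^2 + 28*a + 49)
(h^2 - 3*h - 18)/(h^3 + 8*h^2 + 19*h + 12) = (h - 6)/(h^2 + 5*h + 4)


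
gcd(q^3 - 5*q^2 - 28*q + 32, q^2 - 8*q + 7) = q - 1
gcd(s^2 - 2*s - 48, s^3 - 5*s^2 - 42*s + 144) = s^2 - 2*s - 48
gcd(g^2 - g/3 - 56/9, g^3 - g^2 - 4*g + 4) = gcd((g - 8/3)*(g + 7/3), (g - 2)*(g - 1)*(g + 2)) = 1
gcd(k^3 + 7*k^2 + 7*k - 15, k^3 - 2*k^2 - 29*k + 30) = k^2 + 4*k - 5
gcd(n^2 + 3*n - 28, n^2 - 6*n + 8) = n - 4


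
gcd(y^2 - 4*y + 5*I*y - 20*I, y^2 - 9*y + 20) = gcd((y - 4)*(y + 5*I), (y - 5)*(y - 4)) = y - 4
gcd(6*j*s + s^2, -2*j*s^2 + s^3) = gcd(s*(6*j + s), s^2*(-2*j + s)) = s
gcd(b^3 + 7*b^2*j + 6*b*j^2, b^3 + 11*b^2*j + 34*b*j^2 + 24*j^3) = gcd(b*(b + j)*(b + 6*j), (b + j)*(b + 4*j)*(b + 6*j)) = b^2 + 7*b*j + 6*j^2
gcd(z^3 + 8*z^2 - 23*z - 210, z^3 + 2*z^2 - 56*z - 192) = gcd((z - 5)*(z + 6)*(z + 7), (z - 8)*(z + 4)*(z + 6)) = z + 6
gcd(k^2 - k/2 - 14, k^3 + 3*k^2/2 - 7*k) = k + 7/2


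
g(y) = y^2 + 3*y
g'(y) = 2*y + 3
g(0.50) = 1.75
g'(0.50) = 4.00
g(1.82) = 8.77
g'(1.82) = 6.64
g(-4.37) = 5.99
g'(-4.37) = -5.74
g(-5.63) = 14.81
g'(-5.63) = -8.26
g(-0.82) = -1.79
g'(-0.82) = 1.36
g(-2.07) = -1.93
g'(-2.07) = -1.14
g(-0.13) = -0.37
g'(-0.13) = 2.74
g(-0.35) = -0.93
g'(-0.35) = 2.30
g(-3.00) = 0.00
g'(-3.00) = -3.00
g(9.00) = 108.00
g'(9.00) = 21.00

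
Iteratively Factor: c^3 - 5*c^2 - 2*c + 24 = (c - 4)*(c^2 - c - 6) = (c - 4)*(c - 3)*(c + 2)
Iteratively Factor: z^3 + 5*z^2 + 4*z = (z)*(z^2 + 5*z + 4) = z*(z + 1)*(z + 4)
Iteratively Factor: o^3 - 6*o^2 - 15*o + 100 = (o - 5)*(o^2 - o - 20) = (o - 5)^2*(o + 4)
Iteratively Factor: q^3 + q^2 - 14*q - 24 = (q + 2)*(q^2 - q - 12) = (q - 4)*(q + 2)*(q + 3)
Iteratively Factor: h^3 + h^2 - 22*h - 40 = (h + 4)*(h^2 - 3*h - 10) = (h - 5)*(h + 4)*(h + 2)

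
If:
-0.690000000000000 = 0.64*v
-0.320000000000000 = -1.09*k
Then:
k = 0.29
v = -1.08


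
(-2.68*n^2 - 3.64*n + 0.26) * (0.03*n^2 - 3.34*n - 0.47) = -0.0804*n^4 + 8.842*n^3 + 13.425*n^2 + 0.8424*n - 0.1222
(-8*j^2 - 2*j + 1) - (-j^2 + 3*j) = -7*j^2 - 5*j + 1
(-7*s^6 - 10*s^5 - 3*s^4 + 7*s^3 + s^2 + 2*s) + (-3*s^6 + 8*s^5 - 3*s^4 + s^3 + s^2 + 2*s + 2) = -10*s^6 - 2*s^5 - 6*s^4 + 8*s^3 + 2*s^2 + 4*s + 2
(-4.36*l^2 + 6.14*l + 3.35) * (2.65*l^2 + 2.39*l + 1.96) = -11.554*l^4 + 5.8506*l^3 + 15.0065*l^2 + 20.0409*l + 6.566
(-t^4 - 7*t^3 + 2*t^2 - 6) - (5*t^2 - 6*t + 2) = -t^4 - 7*t^3 - 3*t^2 + 6*t - 8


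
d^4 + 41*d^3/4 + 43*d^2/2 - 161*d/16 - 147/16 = (d - 3/4)*(d + 1/2)*(d + 7/2)*(d + 7)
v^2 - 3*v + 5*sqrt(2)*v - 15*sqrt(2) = (v - 3)*(v + 5*sqrt(2))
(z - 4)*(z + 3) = z^2 - z - 12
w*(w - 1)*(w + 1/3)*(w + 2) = w^4 + 4*w^3/3 - 5*w^2/3 - 2*w/3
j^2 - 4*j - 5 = (j - 5)*(j + 1)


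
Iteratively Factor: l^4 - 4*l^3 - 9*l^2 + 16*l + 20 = (l - 5)*(l^3 + l^2 - 4*l - 4) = (l - 5)*(l - 2)*(l^2 + 3*l + 2) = (l - 5)*(l - 2)*(l + 2)*(l + 1)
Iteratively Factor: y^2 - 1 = (y - 1)*(y + 1)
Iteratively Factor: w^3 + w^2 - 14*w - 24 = (w + 2)*(w^2 - w - 12) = (w - 4)*(w + 2)*(w + 3)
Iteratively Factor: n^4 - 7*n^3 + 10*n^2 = (n - 5)*(n^3 - 2*n^2) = n*(n - 5)*(n^2 - 2*n) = n^2*(n - 5)*(n - 2)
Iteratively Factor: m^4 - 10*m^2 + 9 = (m - 3)*(m^3 + 3*m^2 - m - 3) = (m - 3)*(m + 3)*(m^2 - 1) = (m - 3)*(m - 1)*(m + 3)*(m + 1)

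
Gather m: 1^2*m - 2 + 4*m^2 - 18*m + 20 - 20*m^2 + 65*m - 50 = -16*m^2 + 48*m - 32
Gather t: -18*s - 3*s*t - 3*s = -3*s*t - 21*s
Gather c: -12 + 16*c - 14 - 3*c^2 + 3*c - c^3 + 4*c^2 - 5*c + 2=-c^3 + c^2 + 14*c - 24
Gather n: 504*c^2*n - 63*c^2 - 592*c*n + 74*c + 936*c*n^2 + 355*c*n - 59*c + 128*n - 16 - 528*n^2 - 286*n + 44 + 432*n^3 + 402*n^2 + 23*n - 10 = -63*c^2 + 15*c + 432*n^3 + n^2*(936*c - 126) + n*(504*c^2 - 237*c - 135) + 18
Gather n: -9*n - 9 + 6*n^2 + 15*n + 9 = 6*n^2 + 6*n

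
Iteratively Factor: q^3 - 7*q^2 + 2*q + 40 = (q + 2)*(q^2 - 9*q + 20) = (q - 5)*(q + 2)*(q - 4)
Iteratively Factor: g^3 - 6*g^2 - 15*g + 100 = (g - 5)*(g^2 - g - 20) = (g - 5)^2*(g + 4)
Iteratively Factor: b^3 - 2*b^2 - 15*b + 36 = (b + 4)*(b^2 - 6*b + 9) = (b - 3)*(b + 4)*(b - 3)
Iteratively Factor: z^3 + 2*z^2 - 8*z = (z - 2)*(z^2 + 4*z) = (z - 2)*(z + 4)*(z)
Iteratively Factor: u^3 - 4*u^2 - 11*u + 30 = (u + 3)*(u^2 - 7*u + 10) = (u - 5)*(u + 3)*(u - 2)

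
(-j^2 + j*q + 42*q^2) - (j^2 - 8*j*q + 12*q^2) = -2*j^2 + 9*j*q + 30*q^2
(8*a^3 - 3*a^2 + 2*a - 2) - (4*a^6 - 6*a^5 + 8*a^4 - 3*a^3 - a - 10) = -4*a^6 + 6*a^5 - 8*a^4 + 11*a^3 - 3*a^2 + 3*a + 8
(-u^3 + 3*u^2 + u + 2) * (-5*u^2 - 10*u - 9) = 5*u^5 - 5*u^4 - 26*u^3 - 47*u^2 - 29*u - 18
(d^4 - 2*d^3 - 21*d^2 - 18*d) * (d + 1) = d^5 - d^4 - 23*d^3 - 39*d^2 - 18*d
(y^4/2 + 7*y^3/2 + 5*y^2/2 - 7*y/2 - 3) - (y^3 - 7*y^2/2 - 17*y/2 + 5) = y^4/2 + 5*y^3/2 + 6*y^2 + 5*y - 8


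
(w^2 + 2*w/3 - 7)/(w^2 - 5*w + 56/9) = 3*(w + 3)/(3*w - 8)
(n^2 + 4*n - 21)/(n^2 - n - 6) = (n + 7)/(n + 2)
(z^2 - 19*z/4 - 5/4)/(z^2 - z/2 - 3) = (-4*z^2 + 19*z + 5)/(2*(-2*z^2 + z + 6))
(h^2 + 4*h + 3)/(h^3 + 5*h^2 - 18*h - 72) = (h + 1)/(h^2 + 2*h - 24)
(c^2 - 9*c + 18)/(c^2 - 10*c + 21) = (c - 6)/(c - 7)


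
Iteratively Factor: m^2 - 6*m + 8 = (m - 4)*(m - 2)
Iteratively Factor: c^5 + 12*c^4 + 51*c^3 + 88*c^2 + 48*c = (c)*(c^4 + 12*c^3 + 51*c^2 + 88*c + 48) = c*(c + 1)*(c^3 + 11*c^2 + 40*c + 48) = c*(c + 1)*(c + 4)*(c^2 + 7*c + 12) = c*(c + 1)*(c + 3)*(c + 4)*(c + 4)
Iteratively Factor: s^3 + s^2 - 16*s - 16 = (s + 1)*(s^2 - 16) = (s + 1)*(s + 4)*(s - 4)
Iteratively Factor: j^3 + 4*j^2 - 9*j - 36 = (j + 3)*(j^2 + j - 12) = (j - 3)*(j + 3)*(j + 4)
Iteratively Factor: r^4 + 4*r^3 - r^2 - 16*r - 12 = (r + 1)*(r^3 + 3*r^2 - 4*r - 12) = (r + 1)*(r + 2)*(r^2 + r - 6) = (r - 2)*(r + 1)*(r + 2)*(r + 3)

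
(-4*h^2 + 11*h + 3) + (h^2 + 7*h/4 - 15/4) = -3*h^2 + 51*h/4 - 3/4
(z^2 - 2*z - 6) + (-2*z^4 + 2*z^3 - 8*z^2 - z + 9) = -2*z^4 + 2*z^3 - 7*z^2 - 3*z + 3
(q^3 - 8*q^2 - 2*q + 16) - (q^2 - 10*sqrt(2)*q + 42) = q^3 - 9*q^2 - 2*q + 10*sqrt(2)*q - 26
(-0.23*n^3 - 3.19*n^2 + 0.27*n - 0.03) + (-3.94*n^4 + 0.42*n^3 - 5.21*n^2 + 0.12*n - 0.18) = -3.94*n^4 + 0.19*n^3 - 8.4*n^2 + 0.39*n - 0.21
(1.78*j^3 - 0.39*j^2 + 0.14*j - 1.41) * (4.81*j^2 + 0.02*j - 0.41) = 8.5618*j^5 - 1.8403*j^4 - 0.0642*j^3 - 6.6194*j^2 - 0.0856*j + 0.5781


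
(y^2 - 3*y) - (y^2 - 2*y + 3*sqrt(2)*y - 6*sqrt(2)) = -3*sqrt(2)*y - y + 6*sqrt(2)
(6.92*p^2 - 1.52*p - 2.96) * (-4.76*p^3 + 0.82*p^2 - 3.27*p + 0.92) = -32.9392*p^5 + 12.9096*p^4 - 9.7852*p^3 + 8.9096*p^2 + 8.2808*p - 2.7232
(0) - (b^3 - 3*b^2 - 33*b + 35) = -b^3 + 3*b^2 + 33*b - 35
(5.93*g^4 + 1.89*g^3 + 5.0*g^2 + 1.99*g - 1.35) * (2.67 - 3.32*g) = -19.6876*g^5 + 9.5583*g^4 - 11.5537*g^3 + 6.7432*g^2 + 9.7953*g - 3.6045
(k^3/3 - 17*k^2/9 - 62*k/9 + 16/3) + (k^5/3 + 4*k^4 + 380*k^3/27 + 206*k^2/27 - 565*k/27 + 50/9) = k^5/3 + 4*k^4 + 389*k^3/27 + 155*k^2/27 - 751*k/27 + 98/9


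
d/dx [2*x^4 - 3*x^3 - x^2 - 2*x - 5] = 8*x^3 - 9*x^2 - 2*x - 2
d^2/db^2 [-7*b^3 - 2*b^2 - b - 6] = -42*b - 4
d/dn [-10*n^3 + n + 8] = 1 - 30*n^2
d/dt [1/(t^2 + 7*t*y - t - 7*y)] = (-2*t - 7*y + 1)/(t^2 + 7*t*y - t - 7*y)^2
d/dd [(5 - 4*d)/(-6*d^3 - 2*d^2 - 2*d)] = (-24*d^3 + 41*d^2 + 10*d + 5)/(2*d^2*(9*d^4 + 6*d^3 + 7*d^2 + 2*d + 1))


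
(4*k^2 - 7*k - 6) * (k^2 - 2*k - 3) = 4*k^4 - 15*k^3 - 4*k^2 + 33*k + 18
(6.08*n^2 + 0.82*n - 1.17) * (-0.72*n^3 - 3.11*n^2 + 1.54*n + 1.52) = -4.3776*n^5 - 19.4992*n^4 + 7.6554*n^3 + 14.1431*n^2 - 0.5554*n - 1.7784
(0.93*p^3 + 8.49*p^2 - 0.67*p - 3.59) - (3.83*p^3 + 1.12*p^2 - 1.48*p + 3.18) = -2.9*p^3 + 7.37*p^2 + 0.81*p - 6.77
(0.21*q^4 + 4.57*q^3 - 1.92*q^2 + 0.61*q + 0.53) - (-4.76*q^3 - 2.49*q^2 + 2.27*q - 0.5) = 0.21*q^4 + 9.33*q^3 + 0.57*q^2 - 1.66*q + 1.03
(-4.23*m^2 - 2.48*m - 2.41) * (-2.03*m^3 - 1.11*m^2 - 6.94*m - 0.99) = 8.5869*m^5 + 9.7297*m^4 + 37.0013*m^3 + 24.074*m^2 + 19.1806*m + 2.3859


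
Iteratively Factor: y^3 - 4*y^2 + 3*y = (y - 1)*(y^2 - 3*y) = y*(y - 1)*(y - 3)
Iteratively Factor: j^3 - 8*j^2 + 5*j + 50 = (j - 5)*(j^2 - 3*j - 10) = (j - 5)^2*(j + 2)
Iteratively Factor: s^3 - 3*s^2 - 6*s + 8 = (s + 2)*(s^2 - 5*s + 4) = (s - 1)*(s + 2)*(s - 4)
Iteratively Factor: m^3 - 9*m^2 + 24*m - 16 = (m - 4)*(m^2 - 5*m + 4) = (m - 4)*(m - 1)*(m - 4)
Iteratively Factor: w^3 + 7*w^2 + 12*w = (w + 3)*(w^2 + 4*w) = w*(w + 3)*(w + 4)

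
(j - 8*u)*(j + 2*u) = j^2 - 6*j*u - 16*u^2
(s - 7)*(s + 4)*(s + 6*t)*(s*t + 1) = s^4*t + 6*s^3*t^2 - 3*s^3*t + s^3 - 18*s^2*t^2 - 22*s^2*t - 3*s^2 - 168*s*t^2 - 18*s*t - 28*s - 168*t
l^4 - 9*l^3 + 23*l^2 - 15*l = l*(l - 5)*(l - 3)*(l - 1)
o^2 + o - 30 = (o - 5)*(o + 6)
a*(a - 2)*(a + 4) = a^3 + 2*a^2 - 8*a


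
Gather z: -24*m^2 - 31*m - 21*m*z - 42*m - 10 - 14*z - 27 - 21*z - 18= -24*m^2 - 73*m + z*(-21*m - 35) - 55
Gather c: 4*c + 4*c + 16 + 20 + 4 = 8*c + 40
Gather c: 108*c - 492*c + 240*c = -144*c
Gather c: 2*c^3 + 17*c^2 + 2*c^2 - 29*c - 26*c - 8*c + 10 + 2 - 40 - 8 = 2*c^3 + 19*c^2 - 63*c - 36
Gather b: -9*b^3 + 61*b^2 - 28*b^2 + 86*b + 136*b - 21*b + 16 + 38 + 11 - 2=-9*b^3 + 33*b^2 + 201*b + 63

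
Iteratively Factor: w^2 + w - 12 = (w - 3)*(w + 4)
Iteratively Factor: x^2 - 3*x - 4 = (x - 4)*(x + 1)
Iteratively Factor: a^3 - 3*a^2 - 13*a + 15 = (a - 1)*(a^2 - 2*a - 15) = (a - 5)*(a - 1)*(a + 3)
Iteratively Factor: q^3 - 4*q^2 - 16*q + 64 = (q - 4)*(q^2 - 16) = (q - 4)^2*(q + 4)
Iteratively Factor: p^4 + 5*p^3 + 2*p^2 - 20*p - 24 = (p - 2)*(p^3 + 7*p^2 + 16*p + 12) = (p - 2)*(p + 2)*(p^2 + 5*p + 6) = (p - 2)*(p + 2)*(p + 3)*(p + 2)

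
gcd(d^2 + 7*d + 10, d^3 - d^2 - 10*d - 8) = d + 2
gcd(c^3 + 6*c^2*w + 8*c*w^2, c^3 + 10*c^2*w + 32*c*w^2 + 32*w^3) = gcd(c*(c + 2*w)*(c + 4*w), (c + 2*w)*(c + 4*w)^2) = c^2 + 6*c*w + 8*w^2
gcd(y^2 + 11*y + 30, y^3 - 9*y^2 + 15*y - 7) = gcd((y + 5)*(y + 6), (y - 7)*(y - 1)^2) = 1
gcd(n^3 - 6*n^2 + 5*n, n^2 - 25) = n - 5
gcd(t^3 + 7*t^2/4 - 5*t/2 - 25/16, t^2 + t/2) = t + 1/2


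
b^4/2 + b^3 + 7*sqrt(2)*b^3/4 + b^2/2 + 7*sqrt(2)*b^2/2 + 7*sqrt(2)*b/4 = b*(b/2 + 1/2)*(b + 1)*(b + 7*sqrt(2)/2)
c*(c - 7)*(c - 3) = c^3 - 10*c^2 + 21*c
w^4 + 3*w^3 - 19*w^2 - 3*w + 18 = (w - 3)*(w - 1)*(w + 1)*(w + 6)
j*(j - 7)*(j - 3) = j^3 - 10*j^2 + 21*j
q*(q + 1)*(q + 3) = q^3 + 4*q^2 + 3*q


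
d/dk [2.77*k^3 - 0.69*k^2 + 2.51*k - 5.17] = 8.31*k^2 - 1.38*k + 2.51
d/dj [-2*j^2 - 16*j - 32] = -4*j - 16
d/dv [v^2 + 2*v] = 2*v + 2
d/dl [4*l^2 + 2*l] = 8*l + 2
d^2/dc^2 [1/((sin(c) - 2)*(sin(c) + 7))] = (-4*sin(c)^4 - 15*sin(c)^3 - 75*sin(c)^2 - 40*sin(c) + 78)/((sin(c) - 2)^3*(sin(c) + 7)^3)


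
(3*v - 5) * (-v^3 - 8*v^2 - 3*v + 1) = -3*v^4 - 19*v^3 + 31*v^2 + 18*v - 5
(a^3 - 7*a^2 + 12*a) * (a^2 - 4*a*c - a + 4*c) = a^5 - 4*a^4*c - 8*a^4 + 32*a^3*c + 19*a^3 - 76*a^2*c - 12*a^2 + 48*a*c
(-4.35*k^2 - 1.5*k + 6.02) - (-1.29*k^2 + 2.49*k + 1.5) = -3.06*k^2 - 3.99*k + 4.52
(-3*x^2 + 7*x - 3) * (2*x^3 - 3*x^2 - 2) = -6*x^5 + 23*x^4 - 27*x^3 + 15*x^2 - 14*x + 6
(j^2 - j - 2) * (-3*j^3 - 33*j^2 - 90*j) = -3*j^5 - 30*j^4 - 51*j^3 + 156*j^2 + 180*j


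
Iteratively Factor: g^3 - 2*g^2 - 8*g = (g + 2)*(g^2 - 4*g) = g*(g + 2)*(g - 4)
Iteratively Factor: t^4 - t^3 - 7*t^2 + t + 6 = (t + 2)*(t^3 - 3*t^2 - t + 3) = (t - 1)*(t + 2)*(t^2 - 2*t - 3) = (t - 3)*(t - 1)*(t + 2)*(t + 1)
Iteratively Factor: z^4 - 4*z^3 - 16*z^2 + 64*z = (z - 4)*(z^3 - 16*z) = z*(z - 4)*(z^2 - 16) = z*(z - 4)^2*(z + 4)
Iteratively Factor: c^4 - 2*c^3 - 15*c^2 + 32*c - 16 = (c - 1)*(c^3 - c^2 - 16*c + 16) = (c - 1)*(c + 4)*(c^2 - 5*c + 4) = (c - 1)^2*(c + 4)*(c - 4)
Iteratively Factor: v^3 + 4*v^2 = (v)*(v^2 + 4*v) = v*(v + 4)*(v)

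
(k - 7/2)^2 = k^2 - 7*k + 49/4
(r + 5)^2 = r^2 + 10*r + 25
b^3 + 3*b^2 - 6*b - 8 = (b - 2)*(b + 1)*(b + 4)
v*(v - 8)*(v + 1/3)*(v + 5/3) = v^4 - 6*v^3 - 139*v^2/9 - 40*v/9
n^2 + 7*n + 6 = (n + 1)*(n + 6)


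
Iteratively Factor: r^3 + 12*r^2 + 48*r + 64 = (r + 4)*(r^2 + 8*r + 16) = (r + 4)^2*(r + 4)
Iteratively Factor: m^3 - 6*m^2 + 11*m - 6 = (m - 2)*(m^2 - 4*m + 3) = (m - 3)*(m - 2)*(m - 1)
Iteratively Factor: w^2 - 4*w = (w)*(w - 4)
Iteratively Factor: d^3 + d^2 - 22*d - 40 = (d + 4)*(d^2 - 3*d - 10) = (d + 2)*(d + 4)*(d - 5)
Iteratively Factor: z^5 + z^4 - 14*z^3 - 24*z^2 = (z)*(z^4 + z^3 - 14*z^2 - 24*z) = z*(z + 3)*(z^3 - 2*z^2 - 8*z) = z*(z - 4)*(z + 3)*(z^2 + 2*z) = z*(z - 4)*(z + 2)*(z + 3)*(z)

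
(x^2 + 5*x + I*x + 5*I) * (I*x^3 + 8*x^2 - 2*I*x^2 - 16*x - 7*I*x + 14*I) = I*x^5 + 7*x^4 + 3*I*x^4 + 21*x^3 - 9*I*x^3 - 63*x^2 + 3*I*x^2 + 21*x - 10*I*x - 70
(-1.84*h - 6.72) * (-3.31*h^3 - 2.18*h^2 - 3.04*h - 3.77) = 6.0904*h^4 + 26.2544*h^3 + 20.2432*h^2 + 27.3656*h + 25.3344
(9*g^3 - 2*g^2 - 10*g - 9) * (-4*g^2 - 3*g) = -36*g^5 - 19*g^4 + 46*g^3 + 66*g^2 + 27*g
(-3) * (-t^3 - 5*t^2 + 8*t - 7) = 3*t^3 + 15*t^2 - 24*t + 21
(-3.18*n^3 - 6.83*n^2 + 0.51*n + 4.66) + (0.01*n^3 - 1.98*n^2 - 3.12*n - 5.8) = -3.17*n^3 - 8.81*n^2 - 2.61*n - 1.14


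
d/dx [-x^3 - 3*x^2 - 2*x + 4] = -3*x^2 - 6*x - 2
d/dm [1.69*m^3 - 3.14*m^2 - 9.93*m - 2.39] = 5.07*m^2 - 6.28*m - 9.93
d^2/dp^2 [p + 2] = 0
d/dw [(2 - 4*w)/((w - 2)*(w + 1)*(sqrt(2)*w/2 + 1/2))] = 4*(sqrt(2)*(w - 2)*(w + 1)*(2*w - 1) - 2*(w - 2)*(w + 1)*(sqrt(2)*w + 1) + (w - 2)*(2*w - 1)*(sqrt(2)*w + 1) + (w + 1)*(2*w - 1)*(sqrt(2)*w + 1))/((w - 2)^2*(w + 1)^2*(sqrt(2)*w + 1)^2)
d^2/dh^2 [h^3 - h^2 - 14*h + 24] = 6*h - 2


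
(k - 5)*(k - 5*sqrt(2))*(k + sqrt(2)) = k^3 - 4*sqrt(2)*k^2 - 5*k^2 - 10*k + 20*sqrt(2)*k + 50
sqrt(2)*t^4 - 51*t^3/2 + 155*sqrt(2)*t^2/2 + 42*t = t*(t - 7*sqrt(2))*(t - 6*sqrt(2))*(sqrt(2)*t + 1/2)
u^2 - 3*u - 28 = (u - 7)*(u + 4)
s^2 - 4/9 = (s - 2/3)*(s + 2/3)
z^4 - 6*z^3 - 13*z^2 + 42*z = z*(z - 7)*(z - 2)*(z + 3)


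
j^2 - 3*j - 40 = (j - 8)*(j + 5)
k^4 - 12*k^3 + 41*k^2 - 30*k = k*(k - 6)*(k - 5)*(k - 1)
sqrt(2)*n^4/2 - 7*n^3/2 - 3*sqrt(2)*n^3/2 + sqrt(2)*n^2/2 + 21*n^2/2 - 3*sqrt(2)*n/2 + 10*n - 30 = (n - 3)*(n - 5*sqrt(2)/2)*(n - 2*sqrt(2))*(sqrt(2)*n/2 + 1)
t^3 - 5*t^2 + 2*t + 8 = (t - 4)*(t - 2)*(t + 1)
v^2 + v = v*(v + 1)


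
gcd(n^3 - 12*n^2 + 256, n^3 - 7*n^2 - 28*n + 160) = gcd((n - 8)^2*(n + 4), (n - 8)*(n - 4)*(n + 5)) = n - 8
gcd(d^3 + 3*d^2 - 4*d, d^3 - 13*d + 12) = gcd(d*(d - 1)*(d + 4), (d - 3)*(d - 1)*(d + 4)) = d^2 + 3*d - 4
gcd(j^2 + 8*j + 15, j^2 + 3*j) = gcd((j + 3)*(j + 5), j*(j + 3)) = j + 3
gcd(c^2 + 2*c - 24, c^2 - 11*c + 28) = c - 4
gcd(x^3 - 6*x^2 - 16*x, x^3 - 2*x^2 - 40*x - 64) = x^2 - 6*x - 16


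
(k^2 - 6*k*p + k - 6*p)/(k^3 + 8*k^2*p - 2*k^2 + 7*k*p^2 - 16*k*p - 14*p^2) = (k^2 - 6*k*p + k - 6*p)/(k^3 + 8*k^2*p - 2*k^2 + 7*k*p^2 - 16*k*p - 14*p^2)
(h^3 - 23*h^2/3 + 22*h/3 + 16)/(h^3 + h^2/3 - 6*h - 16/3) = (h - 6)/(h + 2)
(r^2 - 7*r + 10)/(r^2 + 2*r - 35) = (r - 2)/(r + 7)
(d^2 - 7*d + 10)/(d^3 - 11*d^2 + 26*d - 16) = (d - 5)/(d^2 - 9*d + 8)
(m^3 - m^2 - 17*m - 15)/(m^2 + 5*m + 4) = (m^2 - 2*m - 15)/(m + 4)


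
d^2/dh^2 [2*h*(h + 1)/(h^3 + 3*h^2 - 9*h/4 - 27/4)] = 32*(8*h^6 + 24*h^5 + 126*h^4 + 522*h^3 + 810*h^2 + 486*h + 243)/(64*h^9 + 576*h^8 + 1296*h^7 - 2160*h^6 - 10692*h^5 - 2916*h^4 + 25515*h^3 + 19683*h^2 - 19683*h - 19683)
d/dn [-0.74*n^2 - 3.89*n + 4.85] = -1.48*n - 3.89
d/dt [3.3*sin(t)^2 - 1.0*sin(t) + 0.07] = (6.6*sin(t) - 1.0)*cos(t)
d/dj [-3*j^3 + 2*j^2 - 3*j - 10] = -9*j^2 + 4*j - 3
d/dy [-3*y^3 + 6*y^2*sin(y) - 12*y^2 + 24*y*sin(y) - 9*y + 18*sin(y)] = 6*y^2*cos(y) - 9*y^2 + 12*y*sin(y) + 24*y*cos(y) - 24*y + 24*sin(y) + 18*cos(y) - 9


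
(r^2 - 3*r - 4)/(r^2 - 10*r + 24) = (r + 1)/(r - 6)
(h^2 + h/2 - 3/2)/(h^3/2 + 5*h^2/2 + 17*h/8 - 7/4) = 4*(2*h^2 + h - 3)/(4*h^3 + 20*h^2 + 17*h - 14)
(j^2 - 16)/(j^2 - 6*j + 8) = (j + 4)/(j - 2)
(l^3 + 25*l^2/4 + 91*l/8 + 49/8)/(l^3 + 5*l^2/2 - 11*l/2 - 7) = (l + 7/4)/(l - 2)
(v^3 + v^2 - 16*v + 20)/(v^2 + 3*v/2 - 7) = 2*(v^2 + 3*v - 10)/(2*v + 7)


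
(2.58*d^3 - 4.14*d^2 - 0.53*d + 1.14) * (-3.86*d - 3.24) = -9.9588*d^4 + 7.6212*d^3 + 15.4594*d^2 - 2.6832*d - 3.6936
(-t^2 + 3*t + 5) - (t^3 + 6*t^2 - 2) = -t^3 - 7*t^2 + 3*t + 7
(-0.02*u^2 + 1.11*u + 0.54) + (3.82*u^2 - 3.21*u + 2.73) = 3.8*u^2 - 2.1*u + 3.27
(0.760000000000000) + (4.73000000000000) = 5.49000000000000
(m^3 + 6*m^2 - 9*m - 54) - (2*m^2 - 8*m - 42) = m^3 + 4*m^2 - m - 12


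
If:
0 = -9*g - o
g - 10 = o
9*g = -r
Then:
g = 1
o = -9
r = -9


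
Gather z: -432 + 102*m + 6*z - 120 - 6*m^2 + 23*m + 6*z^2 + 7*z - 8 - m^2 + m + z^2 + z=-7*m^2 + 126*m + 7*z^2 + 14*z - 560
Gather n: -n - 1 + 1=-n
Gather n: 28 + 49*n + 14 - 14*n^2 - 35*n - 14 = -14*n^2 + 14*n + 28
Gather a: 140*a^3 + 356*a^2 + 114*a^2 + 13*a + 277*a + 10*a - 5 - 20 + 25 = 140*a^3 + 470*a^2 + 300*a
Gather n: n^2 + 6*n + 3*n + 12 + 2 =n^2 + 9*n + 14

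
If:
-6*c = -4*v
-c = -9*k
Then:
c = 2*v/3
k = 2*v/27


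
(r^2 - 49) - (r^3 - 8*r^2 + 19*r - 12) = -r^3 + 9*r^2 - 19*r - 37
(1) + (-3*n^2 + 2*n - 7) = -3*n^2 + 2*n - 6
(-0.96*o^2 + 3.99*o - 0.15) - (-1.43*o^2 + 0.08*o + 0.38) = 0.47*o^2 + 3.91*o - 0.53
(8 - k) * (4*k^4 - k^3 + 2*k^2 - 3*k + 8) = -4*k^5 + 33*k^4 - 10*k^3 + 19*k^2 - 32*k + 64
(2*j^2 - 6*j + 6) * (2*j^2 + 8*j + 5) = 4*j^4 + 4*j^3 - 26*j^2 + 18*j + 30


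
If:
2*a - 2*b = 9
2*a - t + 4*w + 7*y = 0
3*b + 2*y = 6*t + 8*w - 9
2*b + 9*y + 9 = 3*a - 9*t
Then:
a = 81/110 - 216*y/55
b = -216*y/55 - 207/55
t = 9/110 - 79*y/55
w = -8*y/55 - 153/440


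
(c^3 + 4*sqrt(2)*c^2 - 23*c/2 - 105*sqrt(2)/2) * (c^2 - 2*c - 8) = c^5 - 2*c^4 + 4*sqrt(2)*c^4 - 39*c^3/2 - 8*sqrt(2)*c^3 - 169*sqrt(2)*c^2/2 + 23*c^2 + 92*c + 105*sqrt(2)*c + 420*sqrt(2)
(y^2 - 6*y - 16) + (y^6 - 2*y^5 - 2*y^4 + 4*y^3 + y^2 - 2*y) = y^6 - 2*y^5 - 2*y^4 + 4*y^3 + 2*y^2 - 8*y - 16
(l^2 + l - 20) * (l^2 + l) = l^4 + 2*l^3 - 19*l^2 - 20*l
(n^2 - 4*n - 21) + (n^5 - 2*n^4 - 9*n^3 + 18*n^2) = n^5 - 2*n^4 - 9*n^3 + 19*n^2 - 4*n - 21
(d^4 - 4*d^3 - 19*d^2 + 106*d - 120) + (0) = d^4 - 4*d^3 - 19*d^2 + 106*d - 120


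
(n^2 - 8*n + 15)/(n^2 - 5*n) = (n - 3)/n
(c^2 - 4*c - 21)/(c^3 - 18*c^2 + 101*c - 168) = (c + 3)/(c^2 - 11*c + 24)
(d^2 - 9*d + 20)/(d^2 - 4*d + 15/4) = 4*(d^2 - 9*d + 20)/(4*d^2 - 16*d + 15)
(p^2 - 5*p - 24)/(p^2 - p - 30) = (-p^2 + 5*p + 24)/(-p^2 + p + 30)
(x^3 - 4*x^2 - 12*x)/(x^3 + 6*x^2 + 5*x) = (x^2 - 4*x - 12)/(x^2 + 6*x + 5)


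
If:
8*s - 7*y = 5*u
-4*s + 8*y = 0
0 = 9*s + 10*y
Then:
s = 0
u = 0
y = 0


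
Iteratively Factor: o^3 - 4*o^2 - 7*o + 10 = (o - 1)*(o^2 - 3*o - 10) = (o - 1)*(o + 2)*(o - 5)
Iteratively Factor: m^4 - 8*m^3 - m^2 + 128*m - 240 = (m - 4)*(m^3 - 4*m^2 - 17*m + 60) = (m - 5)*(m - 4)*(m^2 + m - 12) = (m - 5)*(m - 4)*(m - 3)*(m + 4)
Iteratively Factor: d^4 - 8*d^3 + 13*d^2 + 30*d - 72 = (d - 3)*(d^3 - 5*d^2 - 2*d + 24) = (d - 4)*(d - 3)*(d^2 - d - 6) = (d - 4)*(d - 3)^2*(d + 2)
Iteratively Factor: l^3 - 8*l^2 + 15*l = (l - 3)*(l^2 - 5*l) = l*(l - 3)*(l - 5)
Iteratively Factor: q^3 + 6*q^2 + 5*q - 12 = (q - 1)*(q^2 + 7*q + 12) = (q - 1)*(q + 4)*(q + 3)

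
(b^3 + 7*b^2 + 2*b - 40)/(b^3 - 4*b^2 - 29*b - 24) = (-b^3 - 7*b^2 - 2*b + 40)/(-b^3 + 4*b^2 + 29*b + 24)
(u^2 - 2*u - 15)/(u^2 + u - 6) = (u - 5)/(u - 2)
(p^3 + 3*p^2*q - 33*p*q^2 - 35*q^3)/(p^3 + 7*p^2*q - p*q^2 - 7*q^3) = (p - 5*q)/(p - q)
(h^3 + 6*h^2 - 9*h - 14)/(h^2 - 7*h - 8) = (h^2 + 5*h - 14)/(h - 8)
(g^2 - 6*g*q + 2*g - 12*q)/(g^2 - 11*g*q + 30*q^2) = (-g - 2)/(-g + 5*q)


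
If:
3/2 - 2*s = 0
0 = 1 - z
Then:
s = 3/4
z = 1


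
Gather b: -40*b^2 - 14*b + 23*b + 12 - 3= -40*b^2 + 9*b + 9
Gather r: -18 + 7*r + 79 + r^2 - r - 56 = r^2 + 6*r + 5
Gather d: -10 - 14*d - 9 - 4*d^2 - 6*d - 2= -4*d^2 - 20*d - 21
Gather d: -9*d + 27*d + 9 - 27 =18*d - 18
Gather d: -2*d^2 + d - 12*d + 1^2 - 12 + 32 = -2*d^2 - 11*d + 21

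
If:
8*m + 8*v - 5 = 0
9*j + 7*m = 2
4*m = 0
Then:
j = 2/9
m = 0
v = 5/8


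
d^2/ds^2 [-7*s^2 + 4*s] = -14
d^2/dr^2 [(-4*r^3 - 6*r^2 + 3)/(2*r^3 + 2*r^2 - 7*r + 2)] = 2*(-8*r^6 - 168*r^5 - 84*r^4 + 150*r^2 - 210*r + 111)/(8*r^9 + 24*r^8 - 60*r^7 - 136*r^6 + 258*r^5 + 150*r^4 - 487*r^3 + 318*r^2 - 84*r + 8)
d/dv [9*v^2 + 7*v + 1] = 18*v + 7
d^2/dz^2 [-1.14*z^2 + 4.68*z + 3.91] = -2.28000000000000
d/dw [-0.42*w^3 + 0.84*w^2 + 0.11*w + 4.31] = -1.26*w^2 + 1.68*w + 0.11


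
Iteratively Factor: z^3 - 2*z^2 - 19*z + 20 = (z + 4)*(z^2 - 6*z + 5) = (z - 5)*(z + 4)*(z - 1)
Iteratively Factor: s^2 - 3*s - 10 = (s - 5)*(s + 2)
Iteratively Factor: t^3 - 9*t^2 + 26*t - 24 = (t - 3)*(t^2 - 6*t + 8) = (t - 4)*(t - 3)*(t - 2)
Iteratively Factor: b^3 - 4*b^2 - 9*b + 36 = (b - 3)*(b^2 - b - 12) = (b - 4)*(b - 3)*(b + 3)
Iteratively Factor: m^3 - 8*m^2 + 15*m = (m)*(m^2 - 8*m + 15) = m*(m - 3)*(m - 5)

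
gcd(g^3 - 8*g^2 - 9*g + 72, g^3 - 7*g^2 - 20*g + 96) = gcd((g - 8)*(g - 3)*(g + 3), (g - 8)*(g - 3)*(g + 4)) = g^2 - 11*g + 24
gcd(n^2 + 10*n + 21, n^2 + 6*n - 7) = n + 7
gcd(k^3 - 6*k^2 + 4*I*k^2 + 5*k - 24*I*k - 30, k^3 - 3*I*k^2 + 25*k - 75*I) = k + 5*I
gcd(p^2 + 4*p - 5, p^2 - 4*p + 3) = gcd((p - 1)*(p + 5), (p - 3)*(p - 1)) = p - 1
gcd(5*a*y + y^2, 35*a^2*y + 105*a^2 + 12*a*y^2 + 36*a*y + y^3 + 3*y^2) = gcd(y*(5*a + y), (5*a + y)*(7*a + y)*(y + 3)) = 5*a + y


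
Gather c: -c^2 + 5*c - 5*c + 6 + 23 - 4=25 - c^2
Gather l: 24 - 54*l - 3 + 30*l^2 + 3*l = 30*l^2 - 51*l + 21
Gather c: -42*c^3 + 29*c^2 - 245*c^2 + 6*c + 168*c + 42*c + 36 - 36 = -42*c^3 - 216*c^2 + 216*c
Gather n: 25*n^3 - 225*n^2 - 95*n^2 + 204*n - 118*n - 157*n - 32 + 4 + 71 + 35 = 25*n^3 - 320*n^2 - 71*n + 78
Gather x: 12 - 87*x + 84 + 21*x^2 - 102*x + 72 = 21*x^2 - 189*x + 168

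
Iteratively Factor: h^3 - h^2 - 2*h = (h)*(h^2 - h - 2) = h*(h + 1)*(h - 2)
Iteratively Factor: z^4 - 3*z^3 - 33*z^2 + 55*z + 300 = (z + 4)*(z^3 - 7*z^2 - 5*z + 75) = (z - 5)*(z + 4)*(z^2 - 2*z - 15) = (z - 5)^2*(z + 4)*(z + 3)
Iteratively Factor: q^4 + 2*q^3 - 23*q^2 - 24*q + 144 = (q - 3)*(q^3 + 5*q^2 - 8*q - 48) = (q - 3)^2*(q^2 + 8*q + 16) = (q - 3)^2*(q + 4)*(q + 4)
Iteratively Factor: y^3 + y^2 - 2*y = (y)*(y^2 + y - 2) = y*(y + 2)*(y - 1)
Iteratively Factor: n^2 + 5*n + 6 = (n + 2)*(n + 3)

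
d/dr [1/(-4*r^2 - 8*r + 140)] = (r + 1)/(2*(r^2 + 2*r - 35)^2)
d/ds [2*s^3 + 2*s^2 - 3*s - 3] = 6*s^2 + 4*s - 3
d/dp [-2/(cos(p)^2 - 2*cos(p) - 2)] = 4*(1 - cos(p))*sin(p)/(sin(p)^2 + 2*cos(p) + 1)^2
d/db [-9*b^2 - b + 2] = -18*b - 1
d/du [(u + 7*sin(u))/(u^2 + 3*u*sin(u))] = (4*u^2*cos(u) - u^2 - 14*u*sin(u) - 21*sin(u)^2)/(u^2*(u + 3*sin(u))^2)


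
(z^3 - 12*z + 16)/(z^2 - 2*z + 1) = (z^3 - 12*z + 16)/(z^2 - 2*z + 1)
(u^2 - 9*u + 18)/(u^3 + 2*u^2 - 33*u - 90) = (u - 3)/(u^2 + 8*u + 15)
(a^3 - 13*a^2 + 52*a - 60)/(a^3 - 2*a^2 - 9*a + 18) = (a^2 - 11*a + 30)/(a^2 - 9)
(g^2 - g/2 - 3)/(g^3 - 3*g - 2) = (g + 3/2)/(g^2 + 2*g + 1)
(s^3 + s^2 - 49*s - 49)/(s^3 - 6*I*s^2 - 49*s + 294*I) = (s + 1)/(s - 6*I)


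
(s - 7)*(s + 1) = s^2 - 6*s - 7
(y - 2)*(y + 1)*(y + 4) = y^3 + 3*y^2 - 6*y - 8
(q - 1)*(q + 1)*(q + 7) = q^3 + 7*q^2 - q - 7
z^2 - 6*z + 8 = (z - 4)*(z - 2)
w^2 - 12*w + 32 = (w - 8)*(w - 4)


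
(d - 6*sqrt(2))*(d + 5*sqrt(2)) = d^2 - sqrt(2)*d - 60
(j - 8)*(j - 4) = j^2 - 12*j + 32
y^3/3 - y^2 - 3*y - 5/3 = (y/3 + 1/3)*(y - 5)*(y + 1)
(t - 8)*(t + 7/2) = t^2 - 9*t/2 - 28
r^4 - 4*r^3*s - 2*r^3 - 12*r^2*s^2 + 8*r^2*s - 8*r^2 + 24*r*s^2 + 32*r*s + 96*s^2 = (r - 4)*(r + 2)*(r - 6*s)*(r + 2*s)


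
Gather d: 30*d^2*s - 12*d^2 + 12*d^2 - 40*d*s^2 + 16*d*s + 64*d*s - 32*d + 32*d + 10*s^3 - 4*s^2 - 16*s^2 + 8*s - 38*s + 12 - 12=30*d^2*s + d*(-40*s^2 + 80*s) + 10*s^3 - 20*s^2 - 30*s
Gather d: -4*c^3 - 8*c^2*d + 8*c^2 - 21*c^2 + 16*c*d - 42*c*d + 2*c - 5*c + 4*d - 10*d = -4*c^3 - 13*c^2 - 3*c + d*(-8*c^2 - 26*c - 6)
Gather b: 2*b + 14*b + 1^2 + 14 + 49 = 16*b + 64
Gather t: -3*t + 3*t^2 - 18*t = 3*t^2 - 21*t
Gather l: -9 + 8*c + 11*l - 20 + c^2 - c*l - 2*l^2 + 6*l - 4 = c^2 + 8*c - 2*l^2 + l*(17 - c) - 33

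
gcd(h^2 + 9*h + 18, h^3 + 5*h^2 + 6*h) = h + 3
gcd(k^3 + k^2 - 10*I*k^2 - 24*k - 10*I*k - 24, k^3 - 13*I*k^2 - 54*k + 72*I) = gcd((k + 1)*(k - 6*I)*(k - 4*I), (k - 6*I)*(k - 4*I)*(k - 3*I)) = k^2 - 10*I*k - 24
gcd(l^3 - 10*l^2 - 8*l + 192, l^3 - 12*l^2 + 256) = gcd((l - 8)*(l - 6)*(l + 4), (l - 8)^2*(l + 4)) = l^2 - 4*l - 32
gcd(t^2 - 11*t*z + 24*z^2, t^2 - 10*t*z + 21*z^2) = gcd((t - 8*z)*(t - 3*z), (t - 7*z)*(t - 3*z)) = -t + 3*z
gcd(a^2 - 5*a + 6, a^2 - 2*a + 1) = 1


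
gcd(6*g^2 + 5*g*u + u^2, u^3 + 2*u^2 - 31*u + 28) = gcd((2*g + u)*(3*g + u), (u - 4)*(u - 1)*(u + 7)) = 1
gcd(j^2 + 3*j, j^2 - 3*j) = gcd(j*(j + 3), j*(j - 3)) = j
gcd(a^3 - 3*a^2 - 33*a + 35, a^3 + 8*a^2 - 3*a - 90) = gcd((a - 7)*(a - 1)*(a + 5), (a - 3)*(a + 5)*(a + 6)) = a + 5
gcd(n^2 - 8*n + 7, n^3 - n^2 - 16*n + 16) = n - 1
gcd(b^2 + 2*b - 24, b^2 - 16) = b - 4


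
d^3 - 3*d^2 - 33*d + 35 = (d - 7)*(d - 1)*(d + 5)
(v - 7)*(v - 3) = v^2 - 10*v + 21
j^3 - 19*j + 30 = (j - 3)*(j - 2)*(j + 5)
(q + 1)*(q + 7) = q^2 + 8*q + 7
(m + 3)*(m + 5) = m^2 + 8*m + 15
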